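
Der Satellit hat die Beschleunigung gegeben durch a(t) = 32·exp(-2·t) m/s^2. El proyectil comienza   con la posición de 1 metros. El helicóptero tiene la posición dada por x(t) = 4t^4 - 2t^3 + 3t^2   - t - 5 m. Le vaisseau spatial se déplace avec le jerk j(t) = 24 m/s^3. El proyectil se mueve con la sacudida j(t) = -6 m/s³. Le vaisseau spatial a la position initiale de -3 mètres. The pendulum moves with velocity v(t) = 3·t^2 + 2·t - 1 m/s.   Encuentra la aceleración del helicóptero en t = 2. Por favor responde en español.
Para resolver esto, necesitamos tomar 2 derivadas de nuestra ecuación de la posición x(t) = 4·t^4 - 2·t^3 + 3·t^2 - t - 5. Tomando d/dt de x(t), encontramos v(t) = 16·t^3 - 6·t^2 + 6·t - 1. La derivada de la velocidad da la aceleración: a(t) = 48·t^2 - 12·t + 6. Usando a(t) = 48·t^2 - 12·t + 6 y sustituyendo t = 2, encontramos a = 174.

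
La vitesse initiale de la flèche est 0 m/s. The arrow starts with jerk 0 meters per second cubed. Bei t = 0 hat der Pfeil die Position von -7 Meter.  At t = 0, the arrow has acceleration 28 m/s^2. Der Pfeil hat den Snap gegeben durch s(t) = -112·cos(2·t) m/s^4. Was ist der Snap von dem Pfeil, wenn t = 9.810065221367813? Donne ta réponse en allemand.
Wir haben den Snap s(t) = -112·cos(2·t). Durch Einsetzen von t = 9.810065221367813: s(9.810065221367813) = -80.3611879504483.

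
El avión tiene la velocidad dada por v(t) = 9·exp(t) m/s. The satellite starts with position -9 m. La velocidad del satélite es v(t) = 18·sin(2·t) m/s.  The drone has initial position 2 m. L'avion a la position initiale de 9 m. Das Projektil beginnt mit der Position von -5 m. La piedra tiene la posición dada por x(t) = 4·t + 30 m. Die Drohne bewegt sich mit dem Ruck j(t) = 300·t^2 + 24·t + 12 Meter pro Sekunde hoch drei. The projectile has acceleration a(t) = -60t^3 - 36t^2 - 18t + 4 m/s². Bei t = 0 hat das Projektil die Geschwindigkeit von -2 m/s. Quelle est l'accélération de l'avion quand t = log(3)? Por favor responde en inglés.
To solve this, we need to take 1 derivative of our velocity equation v(t) = 9·exp(t). The derivative of velocity gives acceleration: a(t) = 9·exp(t). Using a(t) = 9·exp(t) and substituting t = log(3), we find a = 27.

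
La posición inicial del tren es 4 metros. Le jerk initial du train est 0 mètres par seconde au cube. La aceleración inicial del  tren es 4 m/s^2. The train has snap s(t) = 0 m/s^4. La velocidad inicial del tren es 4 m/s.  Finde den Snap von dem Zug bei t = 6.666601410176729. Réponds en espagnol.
De la ecuación del snap s(t) = 0, sustituimos t = 6.666601410176729 para obtener s = 0.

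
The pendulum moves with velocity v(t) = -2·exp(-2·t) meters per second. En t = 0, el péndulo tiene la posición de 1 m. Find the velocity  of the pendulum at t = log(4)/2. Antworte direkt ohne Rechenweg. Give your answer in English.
The answer is -1/2.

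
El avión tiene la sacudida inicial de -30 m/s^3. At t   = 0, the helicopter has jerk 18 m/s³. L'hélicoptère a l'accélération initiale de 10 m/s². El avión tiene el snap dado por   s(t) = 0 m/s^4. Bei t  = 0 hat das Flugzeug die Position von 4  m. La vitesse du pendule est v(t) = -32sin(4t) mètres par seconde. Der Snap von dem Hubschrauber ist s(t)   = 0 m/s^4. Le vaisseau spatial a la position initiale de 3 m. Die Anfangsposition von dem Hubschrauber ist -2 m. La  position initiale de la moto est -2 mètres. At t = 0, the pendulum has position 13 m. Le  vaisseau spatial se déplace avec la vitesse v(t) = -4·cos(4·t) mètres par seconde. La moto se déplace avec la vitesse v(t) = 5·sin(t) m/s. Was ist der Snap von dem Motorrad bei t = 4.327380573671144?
Ausgehend von der Geschwindigkeit v(t) = 5·sin(t), nehmen wir 3 Ableitungen. Mit d/dt von v(t) finden wir a(t) = 5·cos(t). Die Ableitung von der Beschleunigung ergibt den Ruck: j(t) = -5·sin(t). Durch Ableiten von dem Ruck erhalten wir den Snap: s(t) = -5·cos(t). Mit s(t) = -5·cos(t) und Einsetzen von t = 4.327380573671144, finden wir s = 1.87783464031584.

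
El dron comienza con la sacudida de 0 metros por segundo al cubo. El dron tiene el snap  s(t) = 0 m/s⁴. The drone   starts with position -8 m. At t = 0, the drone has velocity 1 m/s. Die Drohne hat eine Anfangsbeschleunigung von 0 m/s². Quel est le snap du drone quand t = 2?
De l'équation du snap s(t) = 0, nous substituons t = 2 pour obtenir s = 0.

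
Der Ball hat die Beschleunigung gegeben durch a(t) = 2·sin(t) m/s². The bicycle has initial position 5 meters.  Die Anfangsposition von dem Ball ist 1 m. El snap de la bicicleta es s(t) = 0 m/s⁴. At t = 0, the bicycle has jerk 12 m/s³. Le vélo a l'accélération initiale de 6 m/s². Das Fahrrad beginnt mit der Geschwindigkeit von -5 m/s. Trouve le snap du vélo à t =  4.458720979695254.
De l'équation du snap s(t) = 0, nous substituons t = 4.458720979695254 pour obtenir s = 0.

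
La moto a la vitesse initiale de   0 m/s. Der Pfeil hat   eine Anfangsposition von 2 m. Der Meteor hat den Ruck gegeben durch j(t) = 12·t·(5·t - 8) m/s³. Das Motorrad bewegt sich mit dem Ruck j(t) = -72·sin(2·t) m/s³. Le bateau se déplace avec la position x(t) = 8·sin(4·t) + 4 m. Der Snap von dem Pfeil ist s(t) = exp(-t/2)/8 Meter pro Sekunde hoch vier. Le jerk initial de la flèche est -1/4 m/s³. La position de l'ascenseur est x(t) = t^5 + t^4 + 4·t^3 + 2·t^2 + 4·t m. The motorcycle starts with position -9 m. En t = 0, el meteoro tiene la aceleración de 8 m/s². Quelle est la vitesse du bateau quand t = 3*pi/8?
En partant de la position x(t) = 8·sin(4·t) + 4, nous prenons 1 dérivée. La dérivée de la position donne la vitesse: v(t) = 32·cos(4·t). Nous avons la vitesse v(t) = 32·cos(4·t). En substituant t = 3*pi/8: v(3*pi/8) = 0.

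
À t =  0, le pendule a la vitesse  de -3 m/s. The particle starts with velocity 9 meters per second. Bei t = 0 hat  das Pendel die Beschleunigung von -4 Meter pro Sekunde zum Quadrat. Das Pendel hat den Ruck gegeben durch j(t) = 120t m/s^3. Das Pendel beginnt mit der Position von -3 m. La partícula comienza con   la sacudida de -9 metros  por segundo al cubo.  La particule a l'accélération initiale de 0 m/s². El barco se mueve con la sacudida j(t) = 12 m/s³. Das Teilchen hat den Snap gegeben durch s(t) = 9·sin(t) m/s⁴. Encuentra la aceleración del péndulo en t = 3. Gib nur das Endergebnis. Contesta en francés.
À t = 3, a = 536.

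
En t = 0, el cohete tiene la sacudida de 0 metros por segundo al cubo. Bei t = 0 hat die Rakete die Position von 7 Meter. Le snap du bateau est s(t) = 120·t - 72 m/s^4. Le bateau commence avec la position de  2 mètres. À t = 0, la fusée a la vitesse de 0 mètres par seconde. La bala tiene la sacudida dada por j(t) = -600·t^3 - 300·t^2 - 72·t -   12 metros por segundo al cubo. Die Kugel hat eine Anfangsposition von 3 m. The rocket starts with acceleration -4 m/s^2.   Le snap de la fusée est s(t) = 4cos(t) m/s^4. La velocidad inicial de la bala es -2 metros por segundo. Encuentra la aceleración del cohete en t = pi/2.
Partiendo del snap s(t) = 4·cos(t), tomamos 2 integrales. La antiderivada del snap es la sacudida. Usando j(0) = 0, obtenemos j(t) = 4·sin(t). Tomando ∫j(t)dt y aplicando a(0) = -4, encontramos a(t) = -4·cos(t). De la ecuación de la aceleración a(t) = -4·cos(t), sustituimos t = pi/2 para obtener a = 0.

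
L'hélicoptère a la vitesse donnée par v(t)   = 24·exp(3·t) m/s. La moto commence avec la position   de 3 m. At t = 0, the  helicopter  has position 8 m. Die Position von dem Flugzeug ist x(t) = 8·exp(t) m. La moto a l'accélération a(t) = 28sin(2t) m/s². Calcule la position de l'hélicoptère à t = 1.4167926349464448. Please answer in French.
Nous devons intégrer notre équation de la vitesse v(t) = 24·exp(3·t) 1 fois. La primitive de la vitesse est la position. En utilisant x(0) = 8, nous obtenons x(t) = 8·exp(3·t). En utilisant x(t) = 8·exp(3·t) et en substituant t = 1.4167926349464448, nous trouvons x = 561.055284222858.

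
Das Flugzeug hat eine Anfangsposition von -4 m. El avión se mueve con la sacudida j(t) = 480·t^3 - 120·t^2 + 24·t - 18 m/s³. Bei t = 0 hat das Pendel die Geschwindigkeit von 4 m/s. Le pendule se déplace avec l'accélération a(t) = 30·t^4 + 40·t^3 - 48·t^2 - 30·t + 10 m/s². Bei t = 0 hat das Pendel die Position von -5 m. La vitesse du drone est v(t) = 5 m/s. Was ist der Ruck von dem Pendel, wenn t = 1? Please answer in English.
Starting from acceleration a(t) = 30·t^4 + 40·t^3 - 48·t^2 - 30·t + 10, we take 1 derivative. Differentiating acceleration, we get jerk: j(t) = 120·t^3 + 120·t^2 - 96·t - 30. We have jerk j(t) = 120·t^3 + 120·t^2 - 96·t - 30. Substituting t = 1: j(1) = 114.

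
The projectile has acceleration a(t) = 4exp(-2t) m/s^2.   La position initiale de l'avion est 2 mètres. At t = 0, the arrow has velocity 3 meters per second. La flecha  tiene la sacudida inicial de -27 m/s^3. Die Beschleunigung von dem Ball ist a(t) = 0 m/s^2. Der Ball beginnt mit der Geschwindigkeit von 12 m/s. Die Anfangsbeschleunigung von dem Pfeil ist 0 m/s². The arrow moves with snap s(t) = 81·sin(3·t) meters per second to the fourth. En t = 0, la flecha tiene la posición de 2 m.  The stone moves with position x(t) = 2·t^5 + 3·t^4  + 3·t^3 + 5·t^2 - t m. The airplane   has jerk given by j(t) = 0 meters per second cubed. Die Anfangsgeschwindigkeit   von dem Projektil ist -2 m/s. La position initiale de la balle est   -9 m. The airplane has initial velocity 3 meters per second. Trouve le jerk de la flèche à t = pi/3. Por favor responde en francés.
Nous devons trouver la primitive de notre équation du snap s(t) = 81·sin(3·t) 1 fois. En prenant ∫s(t)dt et en appliquant j(0) = -27, nous trouvons j(t) = -27·cos(3·t). De l'équation du jerk j(t) = -27·cos(3·t), nous substituons t = pi/3 pour obtenir j = 27.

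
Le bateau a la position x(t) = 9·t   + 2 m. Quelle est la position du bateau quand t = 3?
En utilisant x(t) = 9·t + 2 et en substituant t = 3, nous trouvons x = 29.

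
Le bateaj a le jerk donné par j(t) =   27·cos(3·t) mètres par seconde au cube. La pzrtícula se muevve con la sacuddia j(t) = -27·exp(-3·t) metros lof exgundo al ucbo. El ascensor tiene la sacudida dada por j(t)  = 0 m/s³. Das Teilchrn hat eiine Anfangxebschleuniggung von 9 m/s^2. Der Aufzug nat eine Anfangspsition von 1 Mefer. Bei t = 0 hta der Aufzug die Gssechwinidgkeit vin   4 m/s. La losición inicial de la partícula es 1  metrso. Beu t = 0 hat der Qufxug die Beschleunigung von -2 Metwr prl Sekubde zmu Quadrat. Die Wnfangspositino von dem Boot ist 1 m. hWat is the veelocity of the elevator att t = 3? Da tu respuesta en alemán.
Um dies zu lösen, müssen wir 2 Integrale unserer Gleichung für den Ruck j(t) = 0 finden. Mit ∫j(t)dt und Anwendung von a(0) = -2, finden wir a(t) = -2. Das Integral von der Beschleunigung ist die Geschwindigkeit. Mit v(0) = 4 erhalten wir v(t) = 4 - 2·t. Wir haben die Geschwindigkeit v(t) = 4 - 2·t. Durch Einsetzen von t = 3: v(3) = -2.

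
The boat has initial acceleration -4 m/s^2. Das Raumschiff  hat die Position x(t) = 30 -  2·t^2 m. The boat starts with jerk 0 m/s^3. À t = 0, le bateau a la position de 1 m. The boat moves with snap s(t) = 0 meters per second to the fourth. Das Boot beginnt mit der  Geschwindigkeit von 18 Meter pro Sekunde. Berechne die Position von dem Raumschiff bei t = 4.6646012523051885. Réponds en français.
De l'équation de la position x(t) = 30 - 2·t^2, nous substituons t = 4.6646012523051885 pour obtenir x = -13.5170096860143.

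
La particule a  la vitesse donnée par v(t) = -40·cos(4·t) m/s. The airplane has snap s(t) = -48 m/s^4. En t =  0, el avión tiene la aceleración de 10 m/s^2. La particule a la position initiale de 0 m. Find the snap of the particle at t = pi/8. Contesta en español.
Debemos derivar nuestra ecuación de la velocidad v(t) = -40·cos(4·t) 3 veces. Derivando la velocidad, obtenemos la aceleración: a(t) = 160·sin(4·t). Derivando la aceleración, obtenemos la sacudida: j(t) = 640·cos(4·t). Tomando d/dt de j(t), encontramos s(t) = -2560·sin(4·t). De la ecuación del snap s(t) = -2560·sin(4·t), sustituimos t = pi/8 para obtener s = -2560.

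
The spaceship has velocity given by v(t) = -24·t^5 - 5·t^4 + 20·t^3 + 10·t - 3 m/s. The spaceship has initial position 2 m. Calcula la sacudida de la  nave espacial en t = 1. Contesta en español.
Partiendo de la velocidad v(t) = -24·t^5 - 5·t^4 + 20·t^3 + 10·t - 3, tomamos 2 derivadas. Derivando la velocidad, obtenemos la aceleración: a(t) = -120·t^4 - 20·t^3 + 60·t^2 + 10. Tomando d/dt de a(t), encontramos j(t) = -480·t^3 - 60·t^2 + 120·t. Tenemos la sacudida j(t) = -480·t^3 - 60·t^2 + 120·t. Sustituyendo t = 1: j(1) = -420.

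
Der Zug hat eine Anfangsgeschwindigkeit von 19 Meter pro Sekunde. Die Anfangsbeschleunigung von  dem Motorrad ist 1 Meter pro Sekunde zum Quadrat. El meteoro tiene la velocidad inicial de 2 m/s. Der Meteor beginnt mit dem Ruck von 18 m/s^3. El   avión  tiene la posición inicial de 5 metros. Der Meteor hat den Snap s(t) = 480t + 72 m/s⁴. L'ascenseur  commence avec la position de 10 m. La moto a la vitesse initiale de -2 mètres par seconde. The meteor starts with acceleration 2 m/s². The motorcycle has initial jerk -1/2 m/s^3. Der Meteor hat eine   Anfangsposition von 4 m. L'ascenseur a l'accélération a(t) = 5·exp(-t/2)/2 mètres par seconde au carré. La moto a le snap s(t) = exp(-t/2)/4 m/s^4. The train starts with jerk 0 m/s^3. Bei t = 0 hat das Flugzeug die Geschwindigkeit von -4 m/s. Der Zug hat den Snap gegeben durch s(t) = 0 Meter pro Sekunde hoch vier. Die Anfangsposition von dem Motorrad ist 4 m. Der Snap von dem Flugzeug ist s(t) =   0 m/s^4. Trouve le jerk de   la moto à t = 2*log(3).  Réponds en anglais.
We need to integrate our snap equation s(t) = exp(-t/2)/4 1 time. The antiderivative of snap, with j(0) = -1/2, gives jerk: j(t) = -exp(-t/2)/2. From the given jerk equation j(t) = -exp(-t/2)/2, we substitute t = 2*log(3) to get j = -1/6.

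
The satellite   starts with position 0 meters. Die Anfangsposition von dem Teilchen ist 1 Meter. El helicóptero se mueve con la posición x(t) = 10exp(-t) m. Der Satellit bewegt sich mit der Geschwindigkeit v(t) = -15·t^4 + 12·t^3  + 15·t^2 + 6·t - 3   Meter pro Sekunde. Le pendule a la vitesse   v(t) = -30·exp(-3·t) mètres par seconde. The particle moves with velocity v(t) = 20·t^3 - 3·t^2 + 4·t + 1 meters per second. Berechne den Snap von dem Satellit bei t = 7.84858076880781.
Ausgehend von der Geschwindigkeit v(t) = -15·t^4 + 12·t^3 + 15·t^2 + 6·t - 3, nehmen wir 3 Ableitungen. Mit d/dt von v(t) finden wir a(t) = -60·t^3 + 36·t^2 + 30·t + 6. Mit d/dt von a(t) finden wir j(t) = -180·t^2 + 72·t + 30. Durch Ableiten von dem Ruck erhalten wir den Snap: s(t) = 72 - 360·t. Mit s(t) = 72 - 360·t und Einsetzen von t = 7.84858076880781, finden wir s = -2753.48907677081.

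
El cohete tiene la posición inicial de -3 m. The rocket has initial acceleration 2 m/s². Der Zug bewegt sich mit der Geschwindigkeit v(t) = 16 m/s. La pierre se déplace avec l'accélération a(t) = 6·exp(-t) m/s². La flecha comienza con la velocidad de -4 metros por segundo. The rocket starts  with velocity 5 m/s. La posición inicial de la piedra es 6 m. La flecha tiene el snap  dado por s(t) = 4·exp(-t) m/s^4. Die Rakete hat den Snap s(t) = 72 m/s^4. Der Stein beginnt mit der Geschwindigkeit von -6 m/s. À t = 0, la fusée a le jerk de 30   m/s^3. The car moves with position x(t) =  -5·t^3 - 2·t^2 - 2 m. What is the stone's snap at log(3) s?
Starting from acceleration a(t) = 6·exp(-t), we take 2 derivatives. The derivative of acceleration gives jerk: j(t) = -6·exp(-t). The derivative of jerk gives snap: s(t) = 6·exp(-t). Using s(t) = 6·exp(-t) and substituting t = log(3), we find s = 2.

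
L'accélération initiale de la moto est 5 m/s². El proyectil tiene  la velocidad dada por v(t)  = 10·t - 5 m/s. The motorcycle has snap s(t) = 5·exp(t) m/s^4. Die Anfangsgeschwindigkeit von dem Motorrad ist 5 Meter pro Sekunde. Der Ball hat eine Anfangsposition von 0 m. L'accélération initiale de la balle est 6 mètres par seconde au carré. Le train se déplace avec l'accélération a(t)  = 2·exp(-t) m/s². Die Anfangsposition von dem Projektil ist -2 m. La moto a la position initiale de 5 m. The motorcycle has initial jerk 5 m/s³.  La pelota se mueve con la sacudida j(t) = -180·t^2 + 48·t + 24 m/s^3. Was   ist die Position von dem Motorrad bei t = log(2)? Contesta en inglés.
To solve this, we need to take 4 integrals of our snap equation s(t) = 5·exp(t). Finding the integral of s(t) and using j(0) = 5: j(t) = 5·exp(t). Finding the integral of j(t) and using a(0) = 5: a(t) = 5·exp(t). Finding the integral of a(t) and using v(0) = 5: v(t) = 5·exp(t). Integrating velocity and using the initial condition x(0) = 5, we get x(t) = 5·exp(t). We have position x(t) = 5·exp(t). Substituting t = log(2): x(log(2)) = 10.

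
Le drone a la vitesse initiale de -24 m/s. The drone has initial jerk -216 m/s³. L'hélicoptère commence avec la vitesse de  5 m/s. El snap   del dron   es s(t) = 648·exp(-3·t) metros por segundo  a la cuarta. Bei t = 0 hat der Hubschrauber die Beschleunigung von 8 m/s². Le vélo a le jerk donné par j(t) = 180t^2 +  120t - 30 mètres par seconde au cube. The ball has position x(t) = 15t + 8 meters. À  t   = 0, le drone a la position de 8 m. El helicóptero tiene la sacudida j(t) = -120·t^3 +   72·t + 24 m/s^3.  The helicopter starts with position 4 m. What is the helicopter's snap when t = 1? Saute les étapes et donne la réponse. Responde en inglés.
The snap at t = 1 is s = -288.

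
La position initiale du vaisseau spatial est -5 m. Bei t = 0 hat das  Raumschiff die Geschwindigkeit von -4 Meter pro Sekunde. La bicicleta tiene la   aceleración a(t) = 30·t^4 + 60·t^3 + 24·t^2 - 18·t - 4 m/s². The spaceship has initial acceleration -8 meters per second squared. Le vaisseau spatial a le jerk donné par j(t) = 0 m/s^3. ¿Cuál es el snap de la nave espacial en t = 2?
Partiendo de la sacudida j(t) = 0, tomamos 1 derivada. Derivando la sacudida, obtenemos el snap: s(t) = 0. Tenemos el snap s(t) = 0. Sustituyendo t = 2: s(2) = 0.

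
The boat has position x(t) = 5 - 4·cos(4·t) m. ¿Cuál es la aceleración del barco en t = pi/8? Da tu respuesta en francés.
Pour résoudre ceci, nous devons prendre 2 dérivées de notre équation de la position x(t) = 5 - 4·cos(4·t). En prenant d/dt de x(t), nous trouvons v(t) = 16·sin(4·t). En prenant d/dt de v(t), nous trouvons a(t) = 64·cos(4·t). Nous avons l'accélération a(t) = 64·cos(4·t). En substituant t = pi/8: a(pi/8) = 0.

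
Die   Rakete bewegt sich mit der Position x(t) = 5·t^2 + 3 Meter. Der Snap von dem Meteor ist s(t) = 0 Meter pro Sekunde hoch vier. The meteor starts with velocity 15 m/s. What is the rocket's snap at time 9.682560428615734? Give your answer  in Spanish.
Para resolver esto, necesitamos tomar 4 derivadas de nuestra ecuación de la posición x(t) = 5·t^2 + 3. Derivando la posición, obtenemos la velocidad: v(t) = 10·t. Tomando d/dt de v(t), encontramos a(t) = 10. Derivando la aceleración, obtenemos la sacudida: j(t) = 0. Derivando la sacudida, obtenemos el snap: s(t) = 0. Usando s(t) = 0 y sustituyendo t = 9.682560428615734, encontramos s = 0.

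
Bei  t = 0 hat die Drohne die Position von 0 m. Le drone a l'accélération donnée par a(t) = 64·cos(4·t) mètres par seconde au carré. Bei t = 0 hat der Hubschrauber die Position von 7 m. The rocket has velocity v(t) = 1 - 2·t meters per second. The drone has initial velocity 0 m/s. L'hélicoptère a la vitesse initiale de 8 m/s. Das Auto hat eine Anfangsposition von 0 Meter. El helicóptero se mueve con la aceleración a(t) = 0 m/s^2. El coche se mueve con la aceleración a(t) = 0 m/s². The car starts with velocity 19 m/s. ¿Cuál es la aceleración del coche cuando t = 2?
Tenemos la aceleración a(t) = 0. Sustituyendo t = 2: a(2) = 0.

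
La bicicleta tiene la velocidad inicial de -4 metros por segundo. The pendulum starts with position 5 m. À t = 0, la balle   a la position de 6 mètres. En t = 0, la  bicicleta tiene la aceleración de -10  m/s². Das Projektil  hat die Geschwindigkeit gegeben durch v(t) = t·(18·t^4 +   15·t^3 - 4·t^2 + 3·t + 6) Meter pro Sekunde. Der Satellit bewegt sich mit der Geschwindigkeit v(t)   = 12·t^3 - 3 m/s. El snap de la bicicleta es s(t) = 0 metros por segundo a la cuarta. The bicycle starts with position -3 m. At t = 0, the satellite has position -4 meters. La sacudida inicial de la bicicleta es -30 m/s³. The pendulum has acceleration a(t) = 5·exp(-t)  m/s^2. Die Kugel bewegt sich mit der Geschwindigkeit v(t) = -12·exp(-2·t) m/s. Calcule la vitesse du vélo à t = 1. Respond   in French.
Nous devons intégrer notre équation du snap s(t) = 0 3 fois. La primitive du snap, avec j(0) = -30, donne le jerk: j(t) = -30. En intégrant le jerk et en utilisant la condition initiale a(0) = -10, nous obtenons a(t) = -30·t - 10. L'intégrale de l'accélération, avec v(0) = -4, donne la vitesse: v(t) = -15·t^2 - 10·t - 4. Nous avons la vitesse v(t) = -15·t^2 - 10·t - 4. En substituant t = 1: v(1) = -29.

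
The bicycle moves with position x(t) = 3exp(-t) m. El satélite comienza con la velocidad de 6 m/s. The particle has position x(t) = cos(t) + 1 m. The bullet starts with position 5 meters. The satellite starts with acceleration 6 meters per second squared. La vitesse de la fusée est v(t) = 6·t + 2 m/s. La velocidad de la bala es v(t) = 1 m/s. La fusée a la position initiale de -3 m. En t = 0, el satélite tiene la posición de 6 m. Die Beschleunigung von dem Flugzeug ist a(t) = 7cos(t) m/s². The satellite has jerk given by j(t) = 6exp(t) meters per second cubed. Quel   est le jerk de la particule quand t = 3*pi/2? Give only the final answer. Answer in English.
The jerk at t = 3*pi/2 is j = -1.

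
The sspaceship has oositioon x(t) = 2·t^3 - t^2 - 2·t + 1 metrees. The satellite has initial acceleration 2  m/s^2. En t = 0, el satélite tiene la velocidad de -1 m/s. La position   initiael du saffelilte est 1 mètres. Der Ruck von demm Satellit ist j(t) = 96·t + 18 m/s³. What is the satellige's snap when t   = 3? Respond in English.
Starting from jerk j(t) = 96·t + 18, we take 1 derivative. The derivative of jerk gives snap: s(t) = 96. We have snap s(t) = 96. Substituting t = 3: s(3) = 96.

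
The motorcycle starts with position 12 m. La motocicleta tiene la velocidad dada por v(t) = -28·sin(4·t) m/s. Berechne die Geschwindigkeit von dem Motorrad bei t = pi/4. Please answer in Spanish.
Tenemos la velocidad v(t) = -28·sin(4·t). Sustituyendo t = pi/4: v(pi/4) = 0.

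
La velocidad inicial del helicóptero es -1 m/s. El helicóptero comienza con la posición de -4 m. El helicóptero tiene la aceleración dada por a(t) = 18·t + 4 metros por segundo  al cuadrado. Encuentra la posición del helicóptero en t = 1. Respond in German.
Ausgehend von der Beschleunigung a(t) = 18·t + 4, nehmen wir 2 Integrale. Mit ∫a(t)dt und Anwendung von v(0) = -1, finden wir v(t) = 9·t^2 + 4·t - 1. Durch Integration von der Geschwindigkeit und Verwendung der Anfangsbedingung x(0) = -4, erhalten wir x(t) = 3·t^3 + 2·t^2 - t - 4. Wir haben die Position x(t) = 3·t^3 + 2·t^2 - t - 4. Durch Einsetzen von t = 1: x(1) = 0.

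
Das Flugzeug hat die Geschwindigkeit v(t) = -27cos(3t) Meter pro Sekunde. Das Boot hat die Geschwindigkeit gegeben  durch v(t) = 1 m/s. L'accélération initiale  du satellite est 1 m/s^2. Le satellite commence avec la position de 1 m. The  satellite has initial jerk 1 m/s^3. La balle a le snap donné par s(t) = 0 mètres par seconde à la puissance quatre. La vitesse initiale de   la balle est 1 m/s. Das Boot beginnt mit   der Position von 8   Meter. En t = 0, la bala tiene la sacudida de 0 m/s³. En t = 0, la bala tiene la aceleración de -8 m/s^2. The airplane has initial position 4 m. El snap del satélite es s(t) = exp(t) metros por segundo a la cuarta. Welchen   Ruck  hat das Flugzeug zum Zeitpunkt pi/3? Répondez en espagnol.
Debemos derivar nuestra ecuación de la velocidad v(t) = -27·cos(3·t) 2 veces. Derivando la velocidad, obtenemos la aceleración: a(t) = 81·sin(3·t). Tomando d/dt de a(t), encontramos j(t) = 243·cos(3·t). De la ecuación de la sacudida j(t) = 243·cos(3·t), sustituimos t = pi/3 para obtener j = -243.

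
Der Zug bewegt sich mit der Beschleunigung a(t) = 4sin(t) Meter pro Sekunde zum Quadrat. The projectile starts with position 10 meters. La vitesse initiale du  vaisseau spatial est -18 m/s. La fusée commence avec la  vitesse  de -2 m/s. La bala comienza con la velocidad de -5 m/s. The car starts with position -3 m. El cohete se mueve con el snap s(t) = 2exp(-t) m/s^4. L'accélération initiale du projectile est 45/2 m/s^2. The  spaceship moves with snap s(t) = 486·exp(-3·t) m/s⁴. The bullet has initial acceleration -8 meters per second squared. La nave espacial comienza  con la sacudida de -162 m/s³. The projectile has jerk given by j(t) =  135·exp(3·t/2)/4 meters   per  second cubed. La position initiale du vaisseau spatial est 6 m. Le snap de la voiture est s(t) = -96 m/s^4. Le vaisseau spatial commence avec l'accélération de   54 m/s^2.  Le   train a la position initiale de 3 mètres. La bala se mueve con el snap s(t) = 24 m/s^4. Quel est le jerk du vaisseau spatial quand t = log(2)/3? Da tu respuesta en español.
Partiendo del snap s(t) = 486·exp(-3·t), tomamos 1 integral. Tomando ∫s(t)dt y aplicando j(0) = -162, encontramos j(t) = -162·exp(-3·t). De la ecuación de la sacudida j(t) = -162·exp(-3·t), sustituimos t = log(2)/3 para obtener j = -81.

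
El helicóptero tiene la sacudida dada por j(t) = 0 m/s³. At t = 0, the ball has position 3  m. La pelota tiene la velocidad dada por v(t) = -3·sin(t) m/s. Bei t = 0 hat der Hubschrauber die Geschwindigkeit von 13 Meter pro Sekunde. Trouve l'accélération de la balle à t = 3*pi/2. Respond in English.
We must differentiate our velocity equation v(t) = -3·sin(t) 1 time. Taking d/dt of v(t), we find a(t) = -3·cos(t). From the given acceleration equation a(t) = -3·cos(t), we substitute t = 3*pi/2 to get a = 0.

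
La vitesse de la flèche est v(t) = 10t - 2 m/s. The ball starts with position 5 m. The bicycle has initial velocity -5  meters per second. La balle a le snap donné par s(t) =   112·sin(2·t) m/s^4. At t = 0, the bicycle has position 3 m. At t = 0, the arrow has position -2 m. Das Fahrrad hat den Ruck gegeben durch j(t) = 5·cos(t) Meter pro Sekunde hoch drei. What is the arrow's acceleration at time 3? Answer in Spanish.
Para resolver esto, necesitamos tomar 1 derivada de nuestra ecuación de la velocidad v(t) = 10·t - 2. Derivando la velocidad, obtenemos la aceleración: a(t) = 10. Usando a(t) = 10 y sustituyendo t = 3, encontramos a = 10.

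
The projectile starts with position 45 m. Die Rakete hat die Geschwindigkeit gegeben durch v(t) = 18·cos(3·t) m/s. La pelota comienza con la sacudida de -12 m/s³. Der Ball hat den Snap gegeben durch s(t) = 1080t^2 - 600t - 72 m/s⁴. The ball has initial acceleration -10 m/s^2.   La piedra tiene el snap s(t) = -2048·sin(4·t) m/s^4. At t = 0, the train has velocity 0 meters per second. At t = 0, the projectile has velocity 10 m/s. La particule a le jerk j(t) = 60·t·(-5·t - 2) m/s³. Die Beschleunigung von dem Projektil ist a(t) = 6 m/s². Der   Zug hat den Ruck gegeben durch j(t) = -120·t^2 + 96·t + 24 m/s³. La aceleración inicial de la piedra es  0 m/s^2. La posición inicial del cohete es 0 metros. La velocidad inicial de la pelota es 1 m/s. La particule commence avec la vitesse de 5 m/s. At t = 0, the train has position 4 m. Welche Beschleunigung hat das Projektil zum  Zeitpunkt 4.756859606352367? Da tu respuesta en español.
De la ecuación de la aceleración a(t) = 6, sustituimos t = 4.756859606352367 para obtener a = 6.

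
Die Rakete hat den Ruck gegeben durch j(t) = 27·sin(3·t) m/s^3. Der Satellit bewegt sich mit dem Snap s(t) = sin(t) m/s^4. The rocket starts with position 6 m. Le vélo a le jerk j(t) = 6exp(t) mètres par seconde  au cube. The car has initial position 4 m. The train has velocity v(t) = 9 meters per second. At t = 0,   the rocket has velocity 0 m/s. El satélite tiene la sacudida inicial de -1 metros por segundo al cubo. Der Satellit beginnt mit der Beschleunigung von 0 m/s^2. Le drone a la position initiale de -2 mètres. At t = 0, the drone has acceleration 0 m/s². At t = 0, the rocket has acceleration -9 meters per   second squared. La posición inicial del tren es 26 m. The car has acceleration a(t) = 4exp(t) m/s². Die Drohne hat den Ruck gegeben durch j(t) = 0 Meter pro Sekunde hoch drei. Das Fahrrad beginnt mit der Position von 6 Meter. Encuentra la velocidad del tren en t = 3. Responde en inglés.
We have velocity v(t) = 9. Substituting t = 3: v(3) = 9.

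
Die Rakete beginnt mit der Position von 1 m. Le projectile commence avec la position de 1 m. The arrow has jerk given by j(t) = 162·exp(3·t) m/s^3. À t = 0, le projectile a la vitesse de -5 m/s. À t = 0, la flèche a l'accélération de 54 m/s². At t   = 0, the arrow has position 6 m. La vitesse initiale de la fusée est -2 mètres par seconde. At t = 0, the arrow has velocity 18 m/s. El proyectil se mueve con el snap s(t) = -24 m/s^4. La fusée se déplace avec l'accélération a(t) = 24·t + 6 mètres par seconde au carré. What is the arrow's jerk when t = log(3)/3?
We have jerk j(t) = 162·exp(3·t). Substituting t = log(3)/3: j(log(3)/3) = 486.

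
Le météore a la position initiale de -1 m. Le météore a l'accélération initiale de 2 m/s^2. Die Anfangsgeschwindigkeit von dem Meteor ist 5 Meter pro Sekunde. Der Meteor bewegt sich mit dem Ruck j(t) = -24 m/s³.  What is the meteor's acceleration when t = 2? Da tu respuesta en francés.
Pour résoudre ceci, nous devons prendre 1 intégrale de notre équation du jerk j(t) = -24. En intégrant le jerk et en utilisant la condition initiale a(0) = 2, nous obtenons a(t) = 2 - 24·t. De l'équation de l'accélération a(t) = 2 - 24·t, nous substituons t = 2 pour obtenir a = -46.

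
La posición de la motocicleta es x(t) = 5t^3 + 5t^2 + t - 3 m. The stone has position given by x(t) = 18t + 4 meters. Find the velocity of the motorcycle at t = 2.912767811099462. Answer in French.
En partant de la position x(t) = 5·t^3 + 5·t^2 + t - 3, nous prenons 1 dérivée. La dérivée de la position donne la vitesse: v(t) = 15·t^2 + 10·t + 1. De l'équation de la vitesse v(t) = 15·t^2 + 10·t + 1, nous substituons t = 2.912767811099462 pour obtenir v = 157.390922931652.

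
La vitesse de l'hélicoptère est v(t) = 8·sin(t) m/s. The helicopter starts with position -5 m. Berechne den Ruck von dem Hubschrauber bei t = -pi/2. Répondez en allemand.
Ausgehend von der Geschwindigkeit v(t) = 8·sin(t), nehmen wir 2 Ableitungen. Mit d/dt von v(t) finden wir a(t) = 8·cos(t). Durch Ableiten von der Beschleunigung erhalten wir den Ruck: j(t) = -8·sin(t). Mit j(t) = -8·sin(t) und Einsetzen von t = -pi/2, finden wir j = 8.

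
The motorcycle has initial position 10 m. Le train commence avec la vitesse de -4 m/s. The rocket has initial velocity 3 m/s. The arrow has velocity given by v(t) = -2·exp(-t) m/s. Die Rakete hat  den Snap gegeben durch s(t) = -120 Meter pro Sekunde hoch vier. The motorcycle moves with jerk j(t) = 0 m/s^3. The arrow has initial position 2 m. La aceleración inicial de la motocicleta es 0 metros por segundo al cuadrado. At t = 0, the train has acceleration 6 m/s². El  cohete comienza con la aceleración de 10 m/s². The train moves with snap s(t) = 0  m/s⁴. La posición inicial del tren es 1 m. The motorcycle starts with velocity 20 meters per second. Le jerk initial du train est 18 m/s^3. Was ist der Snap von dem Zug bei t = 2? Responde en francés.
En utilisant s(t) = 0 et en substituant t = 2, nous trouvons s = 0.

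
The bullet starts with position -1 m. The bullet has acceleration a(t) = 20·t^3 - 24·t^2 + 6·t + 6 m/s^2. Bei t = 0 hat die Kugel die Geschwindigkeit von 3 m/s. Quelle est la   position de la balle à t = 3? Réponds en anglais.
To find the answer, we compute 2 integrals of a(t) = 20·t^3 - 24·t^2 + 6·t + 6. Integrating acceleration and using the initial condition v(0) = 3, we get v(t) = 5·t^4 - 8·t^3 + 3·t^2 + 6·t + 3. Finding the integral of v(t) and using x(0) = -1: x(t) = t^5 - 2·t^4 + t^3 + 3·t^2 + 3·t - 1. Using x(t) = t^5 - 2·t^4 + t^3 + 3·t^2 + 3·t - 1 and substituting t = 3, we find x = 143.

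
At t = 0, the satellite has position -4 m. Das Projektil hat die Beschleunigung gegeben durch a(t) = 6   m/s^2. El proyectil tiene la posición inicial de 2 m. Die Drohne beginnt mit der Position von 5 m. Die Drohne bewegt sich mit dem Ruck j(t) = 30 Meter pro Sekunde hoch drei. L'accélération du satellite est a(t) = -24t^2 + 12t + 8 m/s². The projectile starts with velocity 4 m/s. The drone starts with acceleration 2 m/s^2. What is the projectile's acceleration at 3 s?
We have acceleration a(t) = 6. Substituting t = 3: a(3) = 6.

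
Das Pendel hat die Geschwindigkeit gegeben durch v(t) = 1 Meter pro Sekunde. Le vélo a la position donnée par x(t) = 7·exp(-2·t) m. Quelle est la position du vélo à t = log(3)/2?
Nous avons la position x(t) = 7·exp(-2·t). En substituant t = log(3)/2: x(log(3)/2) = 7/3.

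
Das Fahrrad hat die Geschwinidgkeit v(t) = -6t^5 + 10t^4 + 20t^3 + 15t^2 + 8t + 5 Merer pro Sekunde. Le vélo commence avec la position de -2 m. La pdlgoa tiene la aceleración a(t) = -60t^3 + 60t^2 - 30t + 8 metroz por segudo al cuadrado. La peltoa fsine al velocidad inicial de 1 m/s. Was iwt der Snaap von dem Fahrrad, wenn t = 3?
Ausgehend von der Geschwindigkeit v(t) = -6·t^5 + 10·t^4 + 20·t^3 + 15·t^2 + 8·t + 5, nehmen wir 3 Ableitungen. Die Ableitung von der Geschwindigkeit ergibt die Beschleunigung: a(t) = -30·t^4 + 40·t^3 + 60·t^2 + 30·t + 8. Mit d/dt von a(t) finden wir j(t) = -120·t^3 + 120·t^2 + 120·t + 30. Mit d/dt von j(t) finden wir s(t) = -360·t^2 + 240·t + 120. Aus der Gleichung für den Snap s(t) = -360·t^2 + 240·t + 120, setzen wir t = 3 ein und erhalten s = -2400.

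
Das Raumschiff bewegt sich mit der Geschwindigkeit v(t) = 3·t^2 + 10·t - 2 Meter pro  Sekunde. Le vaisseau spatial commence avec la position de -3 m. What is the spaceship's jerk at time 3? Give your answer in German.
Um dies zu lösen, müssen wir 2 Ableitungen unserer Gleichung für die Geschwindigkeit v(t) = 3·t^2 + 10·t - 2 nehmen. Durch Ableiten von der Geschwindigkeit erhalten wir die Beschleunigung: a(t) = 6·t + 10. Mit d/dt von a(t) finden wir j(t) = 6. Mit j(t) = 6 und Einsetzen von t = 3, finden wir j = 6.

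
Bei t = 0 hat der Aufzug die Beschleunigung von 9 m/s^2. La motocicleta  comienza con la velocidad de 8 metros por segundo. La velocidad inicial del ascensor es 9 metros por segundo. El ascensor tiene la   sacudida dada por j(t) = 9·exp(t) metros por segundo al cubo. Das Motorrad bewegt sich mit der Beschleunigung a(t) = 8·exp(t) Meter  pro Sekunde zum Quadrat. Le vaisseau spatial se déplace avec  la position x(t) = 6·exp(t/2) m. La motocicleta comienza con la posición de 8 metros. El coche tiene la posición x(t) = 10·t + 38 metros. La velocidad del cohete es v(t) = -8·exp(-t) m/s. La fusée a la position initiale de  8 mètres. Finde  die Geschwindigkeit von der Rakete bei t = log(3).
Wir haben die Geschwindigkeit v(t) = -8·exp(-t). Durch Einsetzen von t = log(3): v(log(3)) = -8/3.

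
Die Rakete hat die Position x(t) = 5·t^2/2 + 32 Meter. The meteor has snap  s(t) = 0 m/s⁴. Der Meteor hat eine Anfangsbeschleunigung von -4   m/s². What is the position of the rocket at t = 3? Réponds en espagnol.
Usando x(t) = 5·t^2/2 + 32 y sustituyendo t = 3, encontramos x = 109/2.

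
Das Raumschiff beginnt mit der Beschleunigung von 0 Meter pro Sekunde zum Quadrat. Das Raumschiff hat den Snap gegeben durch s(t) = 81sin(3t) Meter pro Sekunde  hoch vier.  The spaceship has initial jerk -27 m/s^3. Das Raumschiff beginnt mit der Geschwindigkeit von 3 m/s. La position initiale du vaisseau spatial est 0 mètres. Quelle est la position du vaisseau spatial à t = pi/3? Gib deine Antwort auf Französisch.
Nous devons trouver la primitive de notre équation du snap s(t) = 81·sin(3·t) 4 fois. En prenant ∫s(t)dt et en appliquant j(0) = -27, nous trouvons j(t) = -27·cos(3·t). En prenant ∫j(t)dt et en appliquant a(0) = 0, nous trouvons a(t) = -9·sin(3·t). La primitive de l'accélération, avec v(0) = 3, donne la vitesse: v(t) = 3·cos(3·t). En intégrant la vitesse et en utilisant la condition initiale x(0) = 0, nous obtenons x(t) = sin(3·t). Nous avons la position x(t) = sin(3·t). En substituant t = pi/3: x(pi/3) = 0.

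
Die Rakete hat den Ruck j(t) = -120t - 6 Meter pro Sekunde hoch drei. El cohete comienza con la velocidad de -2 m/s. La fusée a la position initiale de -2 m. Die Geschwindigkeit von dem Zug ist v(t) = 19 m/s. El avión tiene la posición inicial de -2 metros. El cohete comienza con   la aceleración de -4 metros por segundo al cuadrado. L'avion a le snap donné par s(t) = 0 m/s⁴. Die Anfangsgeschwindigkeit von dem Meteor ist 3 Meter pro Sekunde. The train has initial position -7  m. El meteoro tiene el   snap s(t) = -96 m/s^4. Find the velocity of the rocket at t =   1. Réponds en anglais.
We need to integrate our jerk equation j(t) = -120·t - 6 2 times. Finding the antiderivative of j(t) and using a(0) = -4: a(t) = -60·t^2 - 6·t - 4. Finding the antiderivative of a(t) and using v(0) = -2: v(t) = -20·t^3 - 3·t^2 - 4·t - 2. Using v(t) = -20·t^3 - 3·t^2 - 4·t - 2 and substituting t = 1, we find v = -29.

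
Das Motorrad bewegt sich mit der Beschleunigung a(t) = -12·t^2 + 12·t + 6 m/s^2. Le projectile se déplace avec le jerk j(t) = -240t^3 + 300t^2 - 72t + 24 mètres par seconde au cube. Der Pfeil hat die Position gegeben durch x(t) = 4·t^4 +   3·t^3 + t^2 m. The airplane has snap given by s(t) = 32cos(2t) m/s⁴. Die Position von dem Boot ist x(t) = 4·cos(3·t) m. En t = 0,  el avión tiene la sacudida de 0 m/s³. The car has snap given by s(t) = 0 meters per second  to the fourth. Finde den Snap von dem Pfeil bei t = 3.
Um dies zu lösen, müssen wir 4 Ableitungen unserer Gleichung für die Position x(t) = 4·t^4 + 3·t^3 + t^2 nehmen. Mit d/dt von x(t) finden wir v(t) = 16·t^3 + 9·t^2 + 2·t. Die Ableitung von der Geschwindigkeit ergibt die Beschleunigung: a(t) = 48·t^2 + 18·t + 2. Die Ableitung von der Beschleunigung ergibt den Ruck: j(t) = 96·t + 18. Mit d/dt von j(t) finden wir s(t) = 96. Aus der Gleichung für den Snap s(t) = 96, setzen wir t = 3 ein und erhalten s = 96.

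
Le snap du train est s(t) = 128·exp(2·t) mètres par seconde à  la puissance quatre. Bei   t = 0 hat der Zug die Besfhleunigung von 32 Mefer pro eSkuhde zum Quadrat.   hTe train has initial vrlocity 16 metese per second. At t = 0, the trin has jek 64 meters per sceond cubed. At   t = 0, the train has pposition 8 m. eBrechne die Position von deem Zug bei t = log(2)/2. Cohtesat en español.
Debemos encontrar la integral de nuestra ecuación del snap s(t) = 128·exp(2·t) 4 veces. La antiderivada del snap, con j(0) = 64, da la sacudida: j(t) = 64·exp(2·t). La integral de la sacudida es la aceleración. Usando a(0) = 32, obtenemos a(t) = 32·exp(2·t). Integrando la aceleración y usando la condición inicial v(0) = 16, obtenemos v(t) = 16·exp(2·t). La integral de la velocidad es la posición. Usando x(0) = 8, obtenemos x(t) = 8·exp(2·t). Usando x(t) = 8·exp(2·t) y sustituyendo t = log(2)/2, encontramos x = 16.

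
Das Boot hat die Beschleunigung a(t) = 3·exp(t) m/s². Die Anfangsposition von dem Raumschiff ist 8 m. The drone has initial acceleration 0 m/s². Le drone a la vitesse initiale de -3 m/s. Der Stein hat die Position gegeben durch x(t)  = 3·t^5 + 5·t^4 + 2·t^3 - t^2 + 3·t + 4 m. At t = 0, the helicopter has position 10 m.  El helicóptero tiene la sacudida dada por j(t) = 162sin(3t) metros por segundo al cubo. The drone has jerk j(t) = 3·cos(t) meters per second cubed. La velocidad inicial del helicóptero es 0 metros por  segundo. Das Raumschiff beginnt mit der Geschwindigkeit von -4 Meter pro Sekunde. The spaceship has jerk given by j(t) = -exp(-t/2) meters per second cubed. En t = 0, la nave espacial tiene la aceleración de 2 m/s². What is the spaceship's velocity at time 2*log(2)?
To solve this, we need to take 2 integrals of our jerk equation j(t) = -exp(-t/2). Finding the antiderivative of j(t) and using a(0) = 2: a(t) = 2·exp(-t/2). The integral of acceleration, with v(0) = -4, gives velocity: v(t) = -4·exp(-t/2). From the given velocity equation v(t) = -4·exp(-t/2), we substitute t = 2*log(2) to get v = -2.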